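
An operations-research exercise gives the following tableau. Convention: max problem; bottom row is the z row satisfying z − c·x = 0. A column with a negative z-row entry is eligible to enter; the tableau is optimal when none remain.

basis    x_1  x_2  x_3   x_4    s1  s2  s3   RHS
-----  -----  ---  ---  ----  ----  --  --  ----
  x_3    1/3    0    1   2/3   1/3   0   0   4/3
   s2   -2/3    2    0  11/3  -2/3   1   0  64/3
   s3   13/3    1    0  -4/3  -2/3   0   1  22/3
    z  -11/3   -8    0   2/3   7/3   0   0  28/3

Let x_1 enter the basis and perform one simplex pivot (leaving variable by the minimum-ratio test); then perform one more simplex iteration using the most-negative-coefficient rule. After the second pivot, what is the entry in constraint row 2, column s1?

2/3

Ratio test on column x_1 — row 1: (4/3)/(1/3) = 4; row 2: entry -2/3 ≤ 0; row 3: (22/3)/(13/3) = 22/13. Minimum is 22/13 at row 3 (s3 leaves); pivot element 13/3.
Divide row 3 by 13/3; eliminate column x_1 from the other rows.
Second iteration: most negative z-row entry is -93/13 in column x_2, so x_2 enters.
Ratio test on column x_2 — row 1: entry -1/13 ≤ 0; row 2: (292/13)/(28/13) = 73/7; row 3: (22/13)/(3/13) = 22/3. Minimum is 22/3 at row 3 (x_1 leaves); pivot element 3/13.
Divide row 3 by 3/13; eliminate column x_2 from the other rows.
After both pivots, the entry at constraint row 2, column s1 is 2/3.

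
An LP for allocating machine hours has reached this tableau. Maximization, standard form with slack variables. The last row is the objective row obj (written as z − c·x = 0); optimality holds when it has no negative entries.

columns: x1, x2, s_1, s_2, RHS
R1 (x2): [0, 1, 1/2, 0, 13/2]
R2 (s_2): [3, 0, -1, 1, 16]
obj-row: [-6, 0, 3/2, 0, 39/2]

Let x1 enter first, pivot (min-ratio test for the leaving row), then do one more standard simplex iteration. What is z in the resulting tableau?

58

Ratio test on column x1 — row 1: entry 0 ≤ 0; row 2: 16/3 = 16/3. Minimum is 16/3 at row 2 (s_2 leaves); pivot element 3.
Pivot on row 2; the obj-row RHS becomes 39/2 − (-6)·(16/3) = 103/2.
Next entering variable (most negative obj-row entry -1/2): s_1.
Ratio test on column s_1 — row 1: (13/2)/(1/2) = 13; row 2: entry -1/3 ≤ 0. Minimum is 13 at row 1 (x2 leaves); pivot element 1/2.
After the second pivot the obj-row RHS is 103/2 − (-1/2)·13 = 58.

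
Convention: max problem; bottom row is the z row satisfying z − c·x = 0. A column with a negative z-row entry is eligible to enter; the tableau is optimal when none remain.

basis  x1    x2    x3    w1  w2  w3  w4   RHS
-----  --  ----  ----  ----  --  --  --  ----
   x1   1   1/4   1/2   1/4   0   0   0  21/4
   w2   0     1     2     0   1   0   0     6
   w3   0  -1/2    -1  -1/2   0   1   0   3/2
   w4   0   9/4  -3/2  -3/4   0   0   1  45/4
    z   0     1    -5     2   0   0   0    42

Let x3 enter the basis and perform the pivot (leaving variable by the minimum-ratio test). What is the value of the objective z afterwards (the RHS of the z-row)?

Ratio test on column x3 — row 1: (21/4)/(1/2) = 21/2; row 2: 6/2 = 3; row 3: entry -1 ≤ 0; row 4: entry -3/2 ≤ 0. Minimum is 3 at row 2 (w2 leaves); pivot element 2.
Pivot on row 2; the z-row RHS becomes 42 − (-5)·3 = 57.

57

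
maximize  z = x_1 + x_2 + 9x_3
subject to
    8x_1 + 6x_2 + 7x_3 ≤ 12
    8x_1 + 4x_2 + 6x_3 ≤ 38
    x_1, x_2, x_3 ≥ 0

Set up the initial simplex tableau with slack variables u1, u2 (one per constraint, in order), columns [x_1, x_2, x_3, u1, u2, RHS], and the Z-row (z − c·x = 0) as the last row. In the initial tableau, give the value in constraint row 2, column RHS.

The RHS of constraint 2 is b_2 = 38.

38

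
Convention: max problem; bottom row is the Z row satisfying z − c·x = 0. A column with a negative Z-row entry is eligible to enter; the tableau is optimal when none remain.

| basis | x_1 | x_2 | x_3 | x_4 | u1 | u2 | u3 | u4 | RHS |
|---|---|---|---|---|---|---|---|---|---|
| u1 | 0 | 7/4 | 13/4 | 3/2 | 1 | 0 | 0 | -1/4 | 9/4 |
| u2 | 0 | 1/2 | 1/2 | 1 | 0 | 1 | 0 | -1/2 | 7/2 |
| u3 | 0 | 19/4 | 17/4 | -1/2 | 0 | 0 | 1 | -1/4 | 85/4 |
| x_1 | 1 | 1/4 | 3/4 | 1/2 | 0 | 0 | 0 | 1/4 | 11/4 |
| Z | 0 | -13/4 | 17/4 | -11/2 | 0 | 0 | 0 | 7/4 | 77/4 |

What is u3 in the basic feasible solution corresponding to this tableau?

u3 is basic (row 3); its value is the RHS of that row, 85/4.

85/4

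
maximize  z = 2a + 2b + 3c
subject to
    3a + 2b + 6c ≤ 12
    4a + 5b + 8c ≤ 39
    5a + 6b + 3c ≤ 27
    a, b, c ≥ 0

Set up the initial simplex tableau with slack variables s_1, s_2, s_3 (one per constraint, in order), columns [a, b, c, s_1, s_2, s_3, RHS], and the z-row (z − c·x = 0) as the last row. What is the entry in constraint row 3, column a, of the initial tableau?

5

Constraint 3 has coefficient 5 on a.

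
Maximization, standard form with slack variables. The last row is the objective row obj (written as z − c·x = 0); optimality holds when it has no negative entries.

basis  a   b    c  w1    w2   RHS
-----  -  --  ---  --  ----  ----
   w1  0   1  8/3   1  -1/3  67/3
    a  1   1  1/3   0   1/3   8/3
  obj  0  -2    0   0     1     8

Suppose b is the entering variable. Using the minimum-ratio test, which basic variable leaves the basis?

a

Column b entries and ratios — w1: (67/3)/1 = 67/3; a: (8/3)/1 = 8/3.
Smallest ratio is 8/3 in the row of a, so a leaves.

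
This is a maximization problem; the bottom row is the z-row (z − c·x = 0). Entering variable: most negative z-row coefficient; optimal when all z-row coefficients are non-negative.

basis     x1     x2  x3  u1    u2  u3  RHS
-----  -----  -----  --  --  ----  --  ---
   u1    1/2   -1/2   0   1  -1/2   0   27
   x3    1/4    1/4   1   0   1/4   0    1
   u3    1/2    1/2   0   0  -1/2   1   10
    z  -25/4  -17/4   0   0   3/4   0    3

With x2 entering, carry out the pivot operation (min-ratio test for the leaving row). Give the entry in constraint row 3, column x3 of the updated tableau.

Ratio test on column x2 — row 1: entry -1/2 ≤ 0; row 2: 1/(1/4) = 4; row 3: 10/(1/2) = 20. Minimum is 4 at row 2 (x3 leaves); pivot element 1/4.
Divide row 2 by 1/4; eliminate column x2 from the other rows.
Row 3 update in column x3: 0 − (1/2)·4 = -2.

-2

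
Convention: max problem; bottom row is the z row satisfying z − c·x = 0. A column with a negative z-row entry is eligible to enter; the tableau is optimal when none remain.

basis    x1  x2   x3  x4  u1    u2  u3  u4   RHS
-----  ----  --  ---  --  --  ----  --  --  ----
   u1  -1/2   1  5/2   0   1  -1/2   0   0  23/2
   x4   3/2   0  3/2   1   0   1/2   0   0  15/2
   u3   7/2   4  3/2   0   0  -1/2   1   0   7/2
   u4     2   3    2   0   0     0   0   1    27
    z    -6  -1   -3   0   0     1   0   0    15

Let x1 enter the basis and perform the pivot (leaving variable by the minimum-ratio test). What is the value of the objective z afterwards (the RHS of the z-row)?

21

Ratio test on column x1 — row 1: entry -1/2 ≤ 0; row 2: (15/2)/(3/2) = 5; row 3: (7/2)/(7/2) = 1; row 4: 27/2 = 27/2. Minimum is 1 at row 3 (u3 leaves); pivot element 7/2.
Pivot on row 3; the z-row RHS becomes 15 − (-6)·1 = 21.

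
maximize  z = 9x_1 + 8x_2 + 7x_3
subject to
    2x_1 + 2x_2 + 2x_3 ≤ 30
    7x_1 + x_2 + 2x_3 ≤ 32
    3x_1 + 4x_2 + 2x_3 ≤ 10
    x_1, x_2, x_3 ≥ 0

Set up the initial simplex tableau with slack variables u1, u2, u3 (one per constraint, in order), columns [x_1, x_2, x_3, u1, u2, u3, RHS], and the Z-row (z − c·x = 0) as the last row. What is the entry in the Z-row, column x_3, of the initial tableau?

The Z-row carries the negated objective coefficients: the x_3 entry is -7.

-7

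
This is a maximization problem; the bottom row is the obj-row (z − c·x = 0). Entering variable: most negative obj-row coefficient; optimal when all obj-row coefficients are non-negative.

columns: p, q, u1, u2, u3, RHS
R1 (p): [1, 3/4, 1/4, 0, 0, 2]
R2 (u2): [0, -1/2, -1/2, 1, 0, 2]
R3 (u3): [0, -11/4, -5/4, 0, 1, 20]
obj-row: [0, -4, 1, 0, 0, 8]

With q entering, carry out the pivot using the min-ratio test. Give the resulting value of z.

Ratio test on column q — row 1: 2/(3/4) = 8/3; row 2: entry -1/2 ≤ 0; row 3: entry -11/4 ≤ 0. Minimum is 8/3 at row 1 (p leaves); pivot element 3/4.
Pivot on row 1; the obj-row RHS becomes 8 − (-4)·(8/3) = 56/3.

56/3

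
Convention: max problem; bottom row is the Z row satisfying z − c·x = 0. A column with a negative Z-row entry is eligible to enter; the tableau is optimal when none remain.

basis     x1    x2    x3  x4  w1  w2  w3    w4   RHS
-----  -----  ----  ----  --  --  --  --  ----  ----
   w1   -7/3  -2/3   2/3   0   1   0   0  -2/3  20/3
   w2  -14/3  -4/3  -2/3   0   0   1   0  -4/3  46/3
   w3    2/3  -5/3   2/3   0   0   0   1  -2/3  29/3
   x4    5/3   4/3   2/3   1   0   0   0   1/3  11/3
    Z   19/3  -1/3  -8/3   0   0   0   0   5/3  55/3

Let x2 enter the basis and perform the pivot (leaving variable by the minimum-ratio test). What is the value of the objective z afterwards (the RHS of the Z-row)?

Ratio test on column x2 — row 1: entry -2/3 ≤ 0; row 2: entry -4/3 ≤ 0; row 3: entry -5/3 ≤ 0; row 4: (11/3)/(4/3) = 11/4. Minimum is 11/4 at row 4 (x4 leaves); pivot element 4/3.
Pivot on row 4; the Z-row RHS becomes 55/3 − (-1/3)·(11/4) = 77/4.

77/4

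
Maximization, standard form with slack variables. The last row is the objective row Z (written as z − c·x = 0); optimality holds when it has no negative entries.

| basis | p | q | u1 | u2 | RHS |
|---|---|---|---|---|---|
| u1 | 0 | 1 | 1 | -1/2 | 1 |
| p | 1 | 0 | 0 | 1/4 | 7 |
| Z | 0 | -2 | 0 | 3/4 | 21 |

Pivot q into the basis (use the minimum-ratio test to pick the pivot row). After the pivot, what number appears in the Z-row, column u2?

-1/4

Ratio test on column q — row 1: 1/1 = 1; row 2: entry 0 ≤ 0. Minimum is 1 at row 1 (u1 leaves); pivot element 1.
Divide row 1 by 1; eliminate column q from the other rows.
Z-row update in column u2: 3/4 − (-2)·(-1/2) = -1/4.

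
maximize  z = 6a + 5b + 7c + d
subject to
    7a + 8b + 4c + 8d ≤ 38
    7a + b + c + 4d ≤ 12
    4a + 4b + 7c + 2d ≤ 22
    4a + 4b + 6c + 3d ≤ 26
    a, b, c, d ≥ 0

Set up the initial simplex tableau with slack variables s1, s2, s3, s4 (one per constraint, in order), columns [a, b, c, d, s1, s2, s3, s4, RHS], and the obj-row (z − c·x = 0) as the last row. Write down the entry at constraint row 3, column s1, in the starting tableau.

0

Slack s1 belongs to constraint 1; its column is the unit vector e_1, so the entry in row 3 is 0.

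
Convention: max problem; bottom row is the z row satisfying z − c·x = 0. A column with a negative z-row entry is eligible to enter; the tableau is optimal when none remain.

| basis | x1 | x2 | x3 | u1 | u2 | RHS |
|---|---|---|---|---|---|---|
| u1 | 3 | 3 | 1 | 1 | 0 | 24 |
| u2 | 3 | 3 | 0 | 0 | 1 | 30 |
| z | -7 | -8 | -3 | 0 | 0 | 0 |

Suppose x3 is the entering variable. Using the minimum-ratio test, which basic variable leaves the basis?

Column x3 entries and ratios — u1: 24/1 = 24; u2: 0 ≤ 0, skip.
Smallest ratio is 24 in the row of u1, so u1 leaves.

u1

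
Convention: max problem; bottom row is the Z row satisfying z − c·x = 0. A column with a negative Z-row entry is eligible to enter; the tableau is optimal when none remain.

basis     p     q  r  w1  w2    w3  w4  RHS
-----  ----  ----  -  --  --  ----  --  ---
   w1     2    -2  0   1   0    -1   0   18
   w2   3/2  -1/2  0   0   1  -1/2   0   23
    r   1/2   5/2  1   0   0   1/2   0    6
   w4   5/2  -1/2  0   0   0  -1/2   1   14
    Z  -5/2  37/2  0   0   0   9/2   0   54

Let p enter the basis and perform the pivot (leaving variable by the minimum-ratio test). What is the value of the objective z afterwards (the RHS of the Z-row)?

Ratio test on column p — row 1: 18/2 = 9; row 2: 23/(3/2) = 46/3; row 3: 6/(1/2) = 12; row 4: 14/(5/2) = 28/5. Minimum is 28/5 at row 4 (w4 leaves); pivot element 5/2.
Pivot on row 4; the Z-row RHS becomes 54 − (-5/2)·(28/5) = 68.

68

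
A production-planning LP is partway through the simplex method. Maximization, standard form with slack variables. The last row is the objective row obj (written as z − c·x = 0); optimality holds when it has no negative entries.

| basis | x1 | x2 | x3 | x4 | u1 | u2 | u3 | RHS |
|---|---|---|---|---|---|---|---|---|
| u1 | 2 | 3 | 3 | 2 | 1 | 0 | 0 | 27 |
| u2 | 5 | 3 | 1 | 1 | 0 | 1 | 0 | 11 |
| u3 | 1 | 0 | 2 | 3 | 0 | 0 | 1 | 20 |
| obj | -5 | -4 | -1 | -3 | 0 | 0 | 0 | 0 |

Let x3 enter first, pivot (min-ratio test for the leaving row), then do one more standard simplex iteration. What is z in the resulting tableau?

Ratio test on column x3 — row 1: 27/3 = 9; row 2: 11/1 = 11; row 3: 20/2 = 10. Minimum is 9 at row 1 (u1 leaves); pivot element 3.
Pivot on row 1; the obj-row RHS becomes 0 − (-1)·9 = 9.
Next entering variable (most negative obj-row entry -13/3): x1.
Ratio test on column x1 — row 1: 9/(2/3) = 27/2; row 2: 2/(13/3) = 6/13; row 3: entry -1/3 ≤ 0. Minimum is 6/13 at row 2 (u2 leaves); pivot element 13/3.
After the second pivot the obj-row RHS is 9 − (-13/3)·(6/13) = 11.

11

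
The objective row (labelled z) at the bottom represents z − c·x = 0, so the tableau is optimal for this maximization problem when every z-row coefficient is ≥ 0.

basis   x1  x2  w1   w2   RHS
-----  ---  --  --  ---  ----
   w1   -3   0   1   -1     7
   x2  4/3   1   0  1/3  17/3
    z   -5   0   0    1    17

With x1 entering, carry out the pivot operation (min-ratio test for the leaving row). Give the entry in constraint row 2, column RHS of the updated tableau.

17/4

Ratio test on column x1 — row 1: entry -3 ≤ 0; row 2: (17/3)/(4/3) = 17/4. Minimum is 17/4 at row 2 (x2 leaves); pivot element 4/3.
Divide row 2 by 4/3; eliminate column x1 from the other rows.
In the new row 2, the RHS entry is the old entry divided by the pivot: (17/3)/(4/3) = 17/4.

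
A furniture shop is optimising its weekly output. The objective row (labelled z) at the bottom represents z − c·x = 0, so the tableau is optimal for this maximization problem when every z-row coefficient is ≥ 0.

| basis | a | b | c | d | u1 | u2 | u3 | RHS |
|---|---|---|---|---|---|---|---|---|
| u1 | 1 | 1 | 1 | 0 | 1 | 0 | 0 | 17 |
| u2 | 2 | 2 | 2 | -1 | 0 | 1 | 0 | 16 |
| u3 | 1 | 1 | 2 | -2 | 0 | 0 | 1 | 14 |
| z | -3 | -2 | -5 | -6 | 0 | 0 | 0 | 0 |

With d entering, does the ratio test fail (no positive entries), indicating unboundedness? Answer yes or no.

yes

Every constraint-row entry in column d is ≤ 0, so increasing d is unbounded.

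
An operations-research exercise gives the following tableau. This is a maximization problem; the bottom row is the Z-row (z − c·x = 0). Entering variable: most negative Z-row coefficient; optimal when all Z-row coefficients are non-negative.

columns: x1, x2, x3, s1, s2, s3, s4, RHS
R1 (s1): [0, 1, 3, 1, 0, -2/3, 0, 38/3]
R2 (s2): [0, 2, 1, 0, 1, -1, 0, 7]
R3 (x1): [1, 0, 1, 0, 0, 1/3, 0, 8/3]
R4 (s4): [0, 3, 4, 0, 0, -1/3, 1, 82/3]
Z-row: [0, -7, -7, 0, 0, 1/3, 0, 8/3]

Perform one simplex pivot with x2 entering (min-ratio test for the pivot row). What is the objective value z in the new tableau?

Ratio test on column x2 — row 1: (38/3)/1 = 38/3; row 2: 7/2 = 7/2; row 3: entry 0 ≤ 0; row 4: (82/3)/3 = 82/9. Minimum is 7/2 at row 2 (s2 leaves); pivot element 2.
Pivot on row 2; the Z-row RHS becomes 8/3 − (-7)·(7/2) = 163/6.

163/6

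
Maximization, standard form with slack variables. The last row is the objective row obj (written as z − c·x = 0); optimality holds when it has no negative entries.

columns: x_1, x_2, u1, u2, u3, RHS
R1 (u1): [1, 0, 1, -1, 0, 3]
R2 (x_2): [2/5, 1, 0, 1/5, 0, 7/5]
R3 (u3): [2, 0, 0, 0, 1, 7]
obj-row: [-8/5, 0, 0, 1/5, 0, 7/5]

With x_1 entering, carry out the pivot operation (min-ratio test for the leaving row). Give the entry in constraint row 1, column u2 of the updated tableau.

-1

Ratio test on column x_1 — row 1: 3/1 = 3; row 2: (7/5)/(2/5) = 7/2; row 3: 7/2 = 7/2. Minimum is 3 at row 1 (u1 leaves); pivot element 1.
Divide row 1 by 1; eliminate column x_1 from the other rows.
In the new row 1, the u2 entry is the old entry divided by the pivot: (-1)/1 = -1.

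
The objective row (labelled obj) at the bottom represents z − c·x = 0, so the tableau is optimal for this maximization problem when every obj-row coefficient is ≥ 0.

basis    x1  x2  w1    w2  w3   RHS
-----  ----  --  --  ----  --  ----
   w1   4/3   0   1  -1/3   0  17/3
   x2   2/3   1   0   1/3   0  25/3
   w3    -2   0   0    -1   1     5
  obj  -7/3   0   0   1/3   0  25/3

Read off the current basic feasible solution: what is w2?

w2 is not in the basis, so in the current basic feasible solution w2 = 0.

0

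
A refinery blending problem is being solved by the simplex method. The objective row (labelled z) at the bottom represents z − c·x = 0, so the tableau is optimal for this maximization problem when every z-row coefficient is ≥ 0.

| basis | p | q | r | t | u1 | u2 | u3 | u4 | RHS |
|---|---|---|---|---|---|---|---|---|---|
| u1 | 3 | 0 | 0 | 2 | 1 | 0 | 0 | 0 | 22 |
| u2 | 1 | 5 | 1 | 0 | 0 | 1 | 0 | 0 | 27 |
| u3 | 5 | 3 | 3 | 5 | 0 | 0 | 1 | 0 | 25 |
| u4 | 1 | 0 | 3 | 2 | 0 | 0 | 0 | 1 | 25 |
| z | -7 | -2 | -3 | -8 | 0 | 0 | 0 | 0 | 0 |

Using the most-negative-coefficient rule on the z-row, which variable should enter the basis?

t

Negative z-row entries: p: -7, q: -2, r: -3, t: -8.
The most negative is -8 in column t, so t enters.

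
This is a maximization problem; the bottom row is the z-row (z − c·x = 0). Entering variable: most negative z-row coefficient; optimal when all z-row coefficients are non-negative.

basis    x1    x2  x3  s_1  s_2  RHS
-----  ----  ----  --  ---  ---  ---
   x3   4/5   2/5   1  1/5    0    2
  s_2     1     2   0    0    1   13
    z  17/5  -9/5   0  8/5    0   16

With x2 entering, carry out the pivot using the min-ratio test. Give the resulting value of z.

25

Ratio test on column x2 — row 1: 2/(2/5) = 5; row 2: 13/2 = 13/2. Minimum is 5 at row 1 (x3 leaves); pivot element 2/5.
Pivot on row 1; the z-row RHS becomes 16 − (-9/5)·5 = 25.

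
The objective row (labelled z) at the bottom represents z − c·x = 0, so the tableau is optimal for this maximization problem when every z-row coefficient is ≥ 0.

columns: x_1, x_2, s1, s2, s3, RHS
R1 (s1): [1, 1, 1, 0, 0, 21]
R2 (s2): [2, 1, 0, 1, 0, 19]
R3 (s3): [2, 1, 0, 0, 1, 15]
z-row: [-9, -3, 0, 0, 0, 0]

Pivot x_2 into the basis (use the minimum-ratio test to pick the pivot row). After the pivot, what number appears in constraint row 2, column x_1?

Ratio test on column x_2 — row 1: 21/1 = 21; row 2: 19/1 = 19; row 3: 15/1 = 15. Minimum is 15 at row 3 (s3 leaves); pivot element 1.
Divide row 3 by 1; eliminate column x_2 from the other rows.
Row 2 update in column x_1: 2 − 1·2 = 0.

0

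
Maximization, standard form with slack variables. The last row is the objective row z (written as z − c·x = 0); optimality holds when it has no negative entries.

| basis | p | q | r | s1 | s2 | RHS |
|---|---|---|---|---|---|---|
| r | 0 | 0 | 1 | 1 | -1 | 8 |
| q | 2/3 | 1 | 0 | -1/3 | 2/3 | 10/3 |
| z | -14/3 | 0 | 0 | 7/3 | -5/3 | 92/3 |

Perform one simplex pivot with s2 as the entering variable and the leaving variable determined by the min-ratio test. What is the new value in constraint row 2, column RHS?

5

Ratio test on column s2 — row 1: entry -1 ≤ 0; row 2: (10/3)/(2/3) = 5. Minimum is 5 at row 2 (q leaves); pivot element 2/3.
Divide row 2 by 2/3; eliminate column s2 from the other rows.
In the new row 2, the RHS entry is the old entry divided by the pivot: (10/3)/(2/3) = 5.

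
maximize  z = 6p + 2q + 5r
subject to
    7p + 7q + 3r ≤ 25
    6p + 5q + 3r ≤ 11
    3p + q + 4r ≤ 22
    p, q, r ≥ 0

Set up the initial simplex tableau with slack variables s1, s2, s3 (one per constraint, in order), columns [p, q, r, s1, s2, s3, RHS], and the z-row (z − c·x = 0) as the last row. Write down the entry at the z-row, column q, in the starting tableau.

The z-row carries the negated objective coefficients: the q entry is -2.

-2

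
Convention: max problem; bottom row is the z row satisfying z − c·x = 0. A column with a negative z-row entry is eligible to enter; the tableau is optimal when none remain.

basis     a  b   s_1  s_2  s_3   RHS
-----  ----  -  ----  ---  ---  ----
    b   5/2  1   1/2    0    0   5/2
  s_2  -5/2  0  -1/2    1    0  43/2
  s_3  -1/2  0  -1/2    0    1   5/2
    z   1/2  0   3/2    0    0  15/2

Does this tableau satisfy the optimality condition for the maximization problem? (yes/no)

yes

Every z-row coefficient is ≥ 0, so the tableau is optimal.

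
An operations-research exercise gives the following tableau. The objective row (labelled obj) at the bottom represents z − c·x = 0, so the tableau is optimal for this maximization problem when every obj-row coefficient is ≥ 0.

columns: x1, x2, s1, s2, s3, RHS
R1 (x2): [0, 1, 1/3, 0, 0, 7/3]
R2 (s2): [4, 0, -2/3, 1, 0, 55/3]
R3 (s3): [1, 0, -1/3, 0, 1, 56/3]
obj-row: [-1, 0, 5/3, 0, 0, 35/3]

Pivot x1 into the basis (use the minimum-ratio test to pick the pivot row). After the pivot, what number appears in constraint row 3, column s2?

-1/4

Ratio test on column x1 — row 1: entry 0 ≤ 0; row 2: (55/3)/4 = 55/12; row 3: (56/3)/1 = 56/3. Minimum is 55/12 at row 2 (s2 leaves); pivot element 4.
Divide row 2 by 4; eliminate column x1 from the other rows.
Row 3 update in column s2: 0 − 1·(1/4) = -1/4.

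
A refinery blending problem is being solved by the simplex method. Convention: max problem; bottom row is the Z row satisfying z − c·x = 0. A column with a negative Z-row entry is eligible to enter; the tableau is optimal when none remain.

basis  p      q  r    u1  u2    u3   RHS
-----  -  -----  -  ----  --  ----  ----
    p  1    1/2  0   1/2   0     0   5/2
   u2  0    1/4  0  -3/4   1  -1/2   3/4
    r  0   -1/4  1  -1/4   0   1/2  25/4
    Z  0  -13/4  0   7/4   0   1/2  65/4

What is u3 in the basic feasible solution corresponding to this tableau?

0

u3 is not in the basis, so in the current basic feasible solution u3 = 0.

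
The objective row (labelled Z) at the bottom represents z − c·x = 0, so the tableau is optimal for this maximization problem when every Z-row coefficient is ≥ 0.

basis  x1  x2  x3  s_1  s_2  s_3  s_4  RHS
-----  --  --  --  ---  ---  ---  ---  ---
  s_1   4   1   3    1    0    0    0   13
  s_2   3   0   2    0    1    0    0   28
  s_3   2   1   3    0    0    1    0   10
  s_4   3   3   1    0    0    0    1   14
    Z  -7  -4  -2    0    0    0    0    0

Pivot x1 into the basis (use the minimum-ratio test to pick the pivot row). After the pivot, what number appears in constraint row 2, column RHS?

73/4

Ratio test on column x1 — row 1: 13/4 = 13/4; row 2: 28/3 = 28/3; row 3: 10/2 = 5; row 4: 14/3 = 14/3. Minimum is 13/4 at row 1 (s_1 leaves); pivot element 4.
Divide row 1 by 4; eliminate column x1 from the other rows.
Row 2 update in column RHS: 28 − 3·(13/4) = 73/4.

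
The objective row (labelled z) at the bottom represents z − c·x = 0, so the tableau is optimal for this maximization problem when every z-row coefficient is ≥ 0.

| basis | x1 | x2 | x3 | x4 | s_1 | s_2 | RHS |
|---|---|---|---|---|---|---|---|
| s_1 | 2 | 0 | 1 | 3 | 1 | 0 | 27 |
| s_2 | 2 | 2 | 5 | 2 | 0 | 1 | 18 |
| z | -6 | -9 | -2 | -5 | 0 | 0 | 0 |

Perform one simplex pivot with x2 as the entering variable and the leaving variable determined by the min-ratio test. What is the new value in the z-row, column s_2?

9/2

Ratio test on column x2 — row 1: entry 0 ≤ 0; row 2: 18/2 = 9. Minimum is 9 at row 2 (s_2 leaves); pivot element 2.
Divide row 2 by 2; eliminate column x2 from the other rows.
z-row update in column s_2: 0 − (-9)·(1/2) = 9/2.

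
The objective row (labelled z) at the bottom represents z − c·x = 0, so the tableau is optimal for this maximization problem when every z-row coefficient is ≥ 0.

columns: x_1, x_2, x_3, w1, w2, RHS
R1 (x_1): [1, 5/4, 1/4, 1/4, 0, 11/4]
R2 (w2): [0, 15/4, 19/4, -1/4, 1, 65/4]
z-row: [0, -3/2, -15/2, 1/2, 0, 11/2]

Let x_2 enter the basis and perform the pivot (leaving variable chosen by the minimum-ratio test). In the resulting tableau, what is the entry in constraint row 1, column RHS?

11/5

Ratio test on column x_2 — row 1: (11/4)/(5/4) = 11/5; row 2: (65/4)/(15/4) = 13/3. Minimum is 11/5 at row 1 (x_1 leaves); pivot element 5/4.
Divide row 1 by 5/4; eliminate column x_2 from the other rows.
In the new row 1, the RHS entry is the old entry divided by the pivot: (11/4)/(5/4) = 11/5.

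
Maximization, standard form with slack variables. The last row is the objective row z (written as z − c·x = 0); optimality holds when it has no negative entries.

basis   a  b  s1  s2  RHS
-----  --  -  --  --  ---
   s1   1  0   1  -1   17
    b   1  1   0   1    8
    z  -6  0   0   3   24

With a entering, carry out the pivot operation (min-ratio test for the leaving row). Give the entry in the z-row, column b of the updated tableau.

Ratio test on column a — row 1: 17/1 = 17; row 2: 8/1 = 8. Minimum is 8 at row 2 (b leaves); pivot element 1.
Divide row 2 by 1; eliminate column a from the other rows.
z-row update in column b: 0 − (-6)·1 = 6.

6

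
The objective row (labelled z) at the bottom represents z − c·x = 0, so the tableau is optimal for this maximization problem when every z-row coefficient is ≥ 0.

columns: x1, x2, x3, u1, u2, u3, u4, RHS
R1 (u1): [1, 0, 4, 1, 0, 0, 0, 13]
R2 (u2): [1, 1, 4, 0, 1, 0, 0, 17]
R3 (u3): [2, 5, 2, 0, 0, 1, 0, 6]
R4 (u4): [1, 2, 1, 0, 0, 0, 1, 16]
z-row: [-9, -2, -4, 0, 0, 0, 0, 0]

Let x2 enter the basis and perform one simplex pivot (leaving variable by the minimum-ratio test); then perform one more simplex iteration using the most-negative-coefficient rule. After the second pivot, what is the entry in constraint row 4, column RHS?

Ratio test on column x2 — row 1: entry 0 ≤ 0; row 2: 17/1 = 17; row 3: 6/5 = 6/5; row 4: 16/2 = 8. Minimum is 6/5 at row 3 (u3 leaves); pivot element 5.
Divide row 3 by 5; eliminate column x2 from the other rows.
Second iteration: most negative z-row entry is -41/5 in column x1, so x1 enters.
Ratio test on column x1 — row 1: 13/1 = 13; row 2: (79/5)/(3/5) = 79/3; row 3: (6/5)/(2/5) = 3; row 4: (68/5)/(1/5) = 68. Minimum is 3 at row 3 (x2 leaves); pivot element 2/5.
Divide row 3 by 2/5; eliminate column x1 from the other rows.
After both pivots, the entry at constraint row 4, column RHS is 13.

13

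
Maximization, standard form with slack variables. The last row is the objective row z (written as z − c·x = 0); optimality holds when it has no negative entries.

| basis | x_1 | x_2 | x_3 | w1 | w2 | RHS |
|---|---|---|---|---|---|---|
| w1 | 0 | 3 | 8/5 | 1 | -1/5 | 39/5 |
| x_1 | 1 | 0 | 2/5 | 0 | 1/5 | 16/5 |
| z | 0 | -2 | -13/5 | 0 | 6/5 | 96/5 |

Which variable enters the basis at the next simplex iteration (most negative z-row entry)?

Negative z-row entries: x_2: -2, x_3: -13/5.
The most negative is -13/5 in column x_3, so x_3 enters.

x_3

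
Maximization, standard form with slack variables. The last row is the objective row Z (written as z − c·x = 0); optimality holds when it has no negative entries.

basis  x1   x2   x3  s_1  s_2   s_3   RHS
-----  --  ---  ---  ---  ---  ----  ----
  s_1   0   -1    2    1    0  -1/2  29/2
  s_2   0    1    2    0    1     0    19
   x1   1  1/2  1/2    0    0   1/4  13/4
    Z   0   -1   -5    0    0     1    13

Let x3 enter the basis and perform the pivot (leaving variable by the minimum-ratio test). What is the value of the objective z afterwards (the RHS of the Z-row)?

91/2

Ratio test on column x3 — row 1: (29/2)/2 = 29/4; row 2: 19/2 = 19/2; row 3: (13/4)/(1/2) = 13/2. Minimum is 13/2 at row 3 (x1 leaves); pivot element 1/2.
Pivot on row 3; the Z-row RHS becomes 13 − (-5)·(13/2) = 91/2.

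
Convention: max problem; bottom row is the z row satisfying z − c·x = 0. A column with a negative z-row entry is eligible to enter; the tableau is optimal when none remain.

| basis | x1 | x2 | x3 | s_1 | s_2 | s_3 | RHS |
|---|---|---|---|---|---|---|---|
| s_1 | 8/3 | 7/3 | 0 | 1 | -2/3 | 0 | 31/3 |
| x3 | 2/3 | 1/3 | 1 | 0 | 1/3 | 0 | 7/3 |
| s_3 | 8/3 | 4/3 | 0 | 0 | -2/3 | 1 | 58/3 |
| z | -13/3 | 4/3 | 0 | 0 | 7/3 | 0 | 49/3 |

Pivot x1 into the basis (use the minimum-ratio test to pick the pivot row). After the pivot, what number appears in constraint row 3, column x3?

Ratio test on column x1 — row 1: (31/3)/(8/3) = 31/8; row 2: (7/3)/(2/3) = 7/2; row 3: (58/3)/(8/3) = 29/4. Minimum is 7/2 at row 2 (x3 leaves); pivot element 2/3.
Divide row 2 by 2/3; eliminate column x1 from the other rows.
Row 3 update in column x3: 0 − (8/3)·(3/2) = -4.

-4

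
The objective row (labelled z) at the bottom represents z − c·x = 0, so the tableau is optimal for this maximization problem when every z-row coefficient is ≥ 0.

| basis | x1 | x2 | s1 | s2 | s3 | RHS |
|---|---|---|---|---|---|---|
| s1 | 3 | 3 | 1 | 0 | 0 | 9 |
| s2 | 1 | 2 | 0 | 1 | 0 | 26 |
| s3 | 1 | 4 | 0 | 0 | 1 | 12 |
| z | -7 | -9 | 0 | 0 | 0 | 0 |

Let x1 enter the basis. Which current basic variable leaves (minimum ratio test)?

Column x1 entries and ratios — s1: 9/3 = 3; s2: 26/1 = 26; s3: 12/1 = 12.
Smallest ratio is 3 in the row of s1, so s1 leaves.

s1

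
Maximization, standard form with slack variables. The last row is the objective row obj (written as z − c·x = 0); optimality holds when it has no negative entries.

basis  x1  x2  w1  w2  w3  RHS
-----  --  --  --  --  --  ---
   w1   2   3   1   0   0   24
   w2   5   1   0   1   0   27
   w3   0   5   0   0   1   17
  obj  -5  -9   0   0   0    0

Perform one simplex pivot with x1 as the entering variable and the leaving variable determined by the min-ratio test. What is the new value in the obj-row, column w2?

Ratio test on column x1 — row 1: 24/2 = 12; row 2: 27/5 = 27/5; row 3: entry 0 ≤ 0. Minimum is 27/5 at row 2 (w2 leaves); pivot element 5.
Divide row 2 by 5; eliminate column x1 from the other rows.
obj-row update in column w2: 0 − (-5)·(1/5) = 1.

1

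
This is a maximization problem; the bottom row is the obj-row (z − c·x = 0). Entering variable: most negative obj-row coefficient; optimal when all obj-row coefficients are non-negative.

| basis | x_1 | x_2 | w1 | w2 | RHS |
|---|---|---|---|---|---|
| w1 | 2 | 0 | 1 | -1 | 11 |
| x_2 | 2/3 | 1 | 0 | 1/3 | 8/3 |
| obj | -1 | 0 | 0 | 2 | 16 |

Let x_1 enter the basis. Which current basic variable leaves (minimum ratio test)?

x_2

Column x_1 entries and ratios — w1: 11/2 = 11/2; x_2: (8/3)/(2/3) = 4.
Smallest ratio is 4 in the row of x_2, so x_2 leaves.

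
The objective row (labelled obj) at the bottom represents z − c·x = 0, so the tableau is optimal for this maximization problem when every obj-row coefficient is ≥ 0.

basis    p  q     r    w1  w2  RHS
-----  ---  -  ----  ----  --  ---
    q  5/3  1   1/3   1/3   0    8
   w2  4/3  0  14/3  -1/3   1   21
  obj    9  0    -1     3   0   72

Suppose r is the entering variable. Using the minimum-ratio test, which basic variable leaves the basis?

Column r entries and ratios — q: 8/(1/3) = 24; w2: 21/(14/3) = 9/2.
Smallest ratio is 9/2 in the row of w2, so w2 leaves.

w2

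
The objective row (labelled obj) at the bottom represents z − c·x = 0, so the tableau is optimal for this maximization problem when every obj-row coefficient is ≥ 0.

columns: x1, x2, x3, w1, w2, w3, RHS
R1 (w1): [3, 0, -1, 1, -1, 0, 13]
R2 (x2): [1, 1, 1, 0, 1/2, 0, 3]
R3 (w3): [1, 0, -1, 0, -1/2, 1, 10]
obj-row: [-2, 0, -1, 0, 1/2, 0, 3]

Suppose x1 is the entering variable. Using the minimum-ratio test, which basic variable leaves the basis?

Column x1 entries and ratios — w1: 13/3 = 13/3; x2: 3/1 = 3; w3: 10/1 = 10.
Smallest ratio is 3 in the row of x2, so x2 leaves.

x2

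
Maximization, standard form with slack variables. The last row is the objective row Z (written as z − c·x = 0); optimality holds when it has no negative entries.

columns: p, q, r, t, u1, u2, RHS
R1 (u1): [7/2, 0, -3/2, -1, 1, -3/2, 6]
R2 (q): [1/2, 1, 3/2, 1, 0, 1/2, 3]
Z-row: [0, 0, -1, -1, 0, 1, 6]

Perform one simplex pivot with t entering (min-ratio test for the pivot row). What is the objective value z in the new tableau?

Ratio test on column t — row 1: entry -1 ≤ 0; row 2: 3/1 = 3. Minimum is 3 at row 2 (q leaves); pivot element 1.
Pivot on row 2; the Z-row RHS becomes 6 − (-1)·3 = 9.

9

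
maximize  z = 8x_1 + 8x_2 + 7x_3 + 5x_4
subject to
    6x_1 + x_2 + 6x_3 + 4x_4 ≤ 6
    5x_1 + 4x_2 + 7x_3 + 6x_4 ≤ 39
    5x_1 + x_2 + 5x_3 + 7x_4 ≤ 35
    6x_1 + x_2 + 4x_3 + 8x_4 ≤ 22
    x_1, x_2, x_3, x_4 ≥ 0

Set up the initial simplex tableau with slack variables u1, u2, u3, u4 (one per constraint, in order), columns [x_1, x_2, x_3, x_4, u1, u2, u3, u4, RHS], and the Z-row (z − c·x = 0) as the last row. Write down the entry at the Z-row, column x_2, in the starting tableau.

-8

The Z-row carries the negated objective coefficients: the x_2 entry is -8.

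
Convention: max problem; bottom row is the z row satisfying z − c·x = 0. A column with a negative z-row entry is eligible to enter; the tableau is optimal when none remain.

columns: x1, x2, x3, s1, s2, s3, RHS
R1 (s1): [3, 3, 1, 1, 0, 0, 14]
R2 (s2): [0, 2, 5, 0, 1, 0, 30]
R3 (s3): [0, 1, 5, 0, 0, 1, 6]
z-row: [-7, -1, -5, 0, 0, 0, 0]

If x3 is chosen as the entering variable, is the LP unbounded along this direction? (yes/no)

no

Column x3 has positive entries in row(s) 1, 2, 3, so the ratio test bounds it — not unbounded.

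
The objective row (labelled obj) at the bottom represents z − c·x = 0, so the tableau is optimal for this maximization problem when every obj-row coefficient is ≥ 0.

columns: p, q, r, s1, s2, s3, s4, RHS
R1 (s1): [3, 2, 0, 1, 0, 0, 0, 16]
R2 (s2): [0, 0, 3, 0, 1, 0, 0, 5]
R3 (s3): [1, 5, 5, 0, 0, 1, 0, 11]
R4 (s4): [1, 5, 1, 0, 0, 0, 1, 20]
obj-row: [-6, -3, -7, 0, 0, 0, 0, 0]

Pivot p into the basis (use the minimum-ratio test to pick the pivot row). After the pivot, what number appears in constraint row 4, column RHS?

Ratio test on column p — row 1: 16/3 = 16/3; row 2: entry 0 ≤ 0; row 3: 11/1 = 11; row 4: 20/1 = 20. Minimum is 16/3 at row 1 (s1 leaves); pivot element 3.
Divide row 1 by 3; eliminate column p from the other rows.
Row 4 update in column RHS: 20 − 1·(16/3) = 44/3.

44/3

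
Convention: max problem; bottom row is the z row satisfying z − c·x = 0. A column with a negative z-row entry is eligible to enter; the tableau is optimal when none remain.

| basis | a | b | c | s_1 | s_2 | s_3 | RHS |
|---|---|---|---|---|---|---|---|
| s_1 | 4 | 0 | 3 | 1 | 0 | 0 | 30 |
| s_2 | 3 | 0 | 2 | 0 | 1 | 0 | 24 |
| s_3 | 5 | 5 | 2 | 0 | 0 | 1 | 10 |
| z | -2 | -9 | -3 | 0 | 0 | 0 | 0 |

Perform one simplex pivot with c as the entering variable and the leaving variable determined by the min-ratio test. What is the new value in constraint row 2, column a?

-2

Ratio test on column c — row 1: 30/3 = 10; row 2: 24/2 = 12; row 3: 10/2 = 5. Minimum is 5 at row 3 (s_3 leaves); pivot element 2.
Divide row 3 by 2; eliminate column c from the other rows.
Row 2 update in column a: 3 − 2·(5/2) = -2.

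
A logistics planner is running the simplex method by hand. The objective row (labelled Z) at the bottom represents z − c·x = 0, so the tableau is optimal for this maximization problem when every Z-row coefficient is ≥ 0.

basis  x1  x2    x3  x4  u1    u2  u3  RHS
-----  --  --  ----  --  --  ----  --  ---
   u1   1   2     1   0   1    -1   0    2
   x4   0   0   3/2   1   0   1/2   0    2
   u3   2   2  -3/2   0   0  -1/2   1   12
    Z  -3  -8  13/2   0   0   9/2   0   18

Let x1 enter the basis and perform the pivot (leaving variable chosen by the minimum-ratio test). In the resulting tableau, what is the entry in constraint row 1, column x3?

Ratio test on column x1 — row 1: 2/1 = 2; row 2: entry 0 ≤ 0; row 3: 12/2 = 6. Minimum is 2 at row 1 (u1 leaves); pivot element 1.
Divide row 1 by 1; eliminate column x1 from the other rows.
In the new row 1, the x3 entry is the old entry divided by the pivot: 1/1 = 1.

1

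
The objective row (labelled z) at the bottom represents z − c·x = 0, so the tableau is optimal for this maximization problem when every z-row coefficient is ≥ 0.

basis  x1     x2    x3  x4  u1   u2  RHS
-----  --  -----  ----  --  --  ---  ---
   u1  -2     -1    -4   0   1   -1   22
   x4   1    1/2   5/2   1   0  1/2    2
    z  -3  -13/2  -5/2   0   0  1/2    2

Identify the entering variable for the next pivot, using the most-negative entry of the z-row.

x2

Negative z-row entries: x1: -3, x2: -13/2, x3: -5/2.
The most negative is -13/2 in column x2, so x2 enters.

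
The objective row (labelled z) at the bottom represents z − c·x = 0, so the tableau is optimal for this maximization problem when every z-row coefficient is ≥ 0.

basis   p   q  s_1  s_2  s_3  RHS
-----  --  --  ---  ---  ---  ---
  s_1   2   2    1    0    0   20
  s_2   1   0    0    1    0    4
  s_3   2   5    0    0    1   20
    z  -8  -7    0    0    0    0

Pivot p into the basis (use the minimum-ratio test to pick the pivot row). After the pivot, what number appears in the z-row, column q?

-7

Ratio test on column p — row 1: 20/2 = 10; row 2: 4/1 = 4; row 3: 20/2 = 10. Minimum is 4 at row 2 (s_2 leaves); pivot element 1.
Divide row 2 by 1; eliminate column p from the other rows.
z-row update in column q: -7 − (-8)·0 = -7.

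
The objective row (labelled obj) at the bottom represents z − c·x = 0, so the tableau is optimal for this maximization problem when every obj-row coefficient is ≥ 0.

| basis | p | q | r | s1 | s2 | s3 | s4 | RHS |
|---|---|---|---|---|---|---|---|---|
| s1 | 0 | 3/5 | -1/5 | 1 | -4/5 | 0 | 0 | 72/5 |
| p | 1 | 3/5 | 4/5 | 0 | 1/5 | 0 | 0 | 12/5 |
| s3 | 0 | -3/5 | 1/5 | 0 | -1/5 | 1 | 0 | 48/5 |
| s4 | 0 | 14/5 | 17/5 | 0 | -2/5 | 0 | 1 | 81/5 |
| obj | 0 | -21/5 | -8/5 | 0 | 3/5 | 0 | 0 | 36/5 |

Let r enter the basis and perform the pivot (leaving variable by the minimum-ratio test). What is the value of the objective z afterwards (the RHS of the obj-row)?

12

Ratio test on column r — row 1: entry -1/5 ≤ 0; row 2: (12/5)/(4/5) = 3; row 3: (48/5)/(1/5) = 48; row 4: (81/5)/(17/5) = 81/17. Minimum is 3 at row 2 (p leaves); pivot element 4/5.
Pivot on row 2; the obj-row RHS becomes 36/5 − (-8/5)·3 = 12.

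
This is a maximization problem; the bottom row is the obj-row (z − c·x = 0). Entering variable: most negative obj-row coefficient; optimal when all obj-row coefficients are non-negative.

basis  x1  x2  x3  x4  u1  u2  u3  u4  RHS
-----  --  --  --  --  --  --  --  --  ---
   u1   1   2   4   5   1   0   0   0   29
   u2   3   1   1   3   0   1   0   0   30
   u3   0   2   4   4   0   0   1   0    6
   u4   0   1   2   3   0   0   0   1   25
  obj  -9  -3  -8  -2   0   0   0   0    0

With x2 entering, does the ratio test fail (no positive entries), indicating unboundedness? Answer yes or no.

no

Column x2 has positive entries in row(s) 1, 2, 3, 4, so the ratio test bounds it — not unbounded.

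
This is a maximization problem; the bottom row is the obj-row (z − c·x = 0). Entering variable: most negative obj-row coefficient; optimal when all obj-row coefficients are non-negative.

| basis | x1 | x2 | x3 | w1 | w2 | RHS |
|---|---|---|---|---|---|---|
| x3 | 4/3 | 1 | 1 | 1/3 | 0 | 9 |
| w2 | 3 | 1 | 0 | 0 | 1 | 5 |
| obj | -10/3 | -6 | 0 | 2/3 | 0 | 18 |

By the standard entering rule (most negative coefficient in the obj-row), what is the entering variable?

Negative obj-row entries: x1: -10/3, x2: -6.
The most negative is -6 in column x2, so x2 enters.

x2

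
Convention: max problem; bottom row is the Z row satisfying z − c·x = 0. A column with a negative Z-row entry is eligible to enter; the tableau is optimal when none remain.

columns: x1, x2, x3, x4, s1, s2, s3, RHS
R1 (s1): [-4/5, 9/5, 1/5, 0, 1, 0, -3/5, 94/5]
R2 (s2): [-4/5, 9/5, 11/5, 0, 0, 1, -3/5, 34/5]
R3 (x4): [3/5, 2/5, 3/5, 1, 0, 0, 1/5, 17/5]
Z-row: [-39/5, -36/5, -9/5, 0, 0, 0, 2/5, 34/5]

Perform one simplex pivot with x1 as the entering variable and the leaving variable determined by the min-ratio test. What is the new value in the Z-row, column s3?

3

Ratio test on column x1 — row 1: entry -4/5 ≤ 0; row 2: entry -4/5 ≤ 0; row 3: (17/5)/(3/5) = 17/3. Minimum is 17/3 at row 3 (x4 leaves); pivot element 3/5.
Divide row 3 by 3/5; eliminate column x1 from the other rows.
Z-row update in column s3: 2/5 − (-39/5)·(1/3) = 3.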